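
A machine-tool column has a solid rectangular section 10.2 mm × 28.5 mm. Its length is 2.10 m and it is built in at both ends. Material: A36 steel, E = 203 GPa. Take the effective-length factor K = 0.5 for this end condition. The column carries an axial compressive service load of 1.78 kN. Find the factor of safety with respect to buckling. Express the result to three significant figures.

Buckling occurs about the weak axis: I_min = h·b³/12 with b = 10.2 mm (the shorter side).
I_min = 28.5×10.2³/12 = 2.520×10^3 mm⁴
I = 2.520×10^3 mm⁴ = 2.520×10^-9 m⁴
Effective length L_e = K·L = 0.5 × 2.10 = 1.050 m
P_cr = π²EI / L_e² = π² × 203×10⁹ × 2.520×10^-9 / 1.050² = 4.580×10^3 N
Factor of safety n = P_cr / P = 4.5802 / 1.78 = 2.57

n ≈ 2.57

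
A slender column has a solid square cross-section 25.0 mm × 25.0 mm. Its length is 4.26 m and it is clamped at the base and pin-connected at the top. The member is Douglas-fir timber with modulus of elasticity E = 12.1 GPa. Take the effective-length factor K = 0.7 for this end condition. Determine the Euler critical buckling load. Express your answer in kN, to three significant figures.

P_cr ≈ 0.437 kN

I = a⁴/12 = 25.0⁴/12 = 3.255×10^4 mm⁴
I = 3.255×10^4 mm⁴ = 3.255×10^-8 m⁴
Effective length L_e = K·L = 0.7 × 4.26 = 2.982 m
P_cr = π²EI / L_e² = π² × 12.1×10⁹ × 3.255×10^-8 / 2.982² = 437.2 N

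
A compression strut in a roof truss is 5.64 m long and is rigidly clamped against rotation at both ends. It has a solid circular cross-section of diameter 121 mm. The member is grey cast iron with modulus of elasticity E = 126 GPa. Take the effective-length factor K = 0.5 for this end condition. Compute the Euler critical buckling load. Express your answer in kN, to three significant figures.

P_cr ≈ 1650 kN

I = πd⁴/64 = π×121⁴/64 = 1.052×10^7 mm⁴
I = 1.052×10^7 mm⁴ = 1.052×10^-5 m⁴
Effective length L_e = K·L = 0.5 × 5.64 = 2.820 m
P_cr = π²EI / L_e² = π² × 126×10⁹ × 1.052×10^-5 / 2.820² = 1.645×10^6 N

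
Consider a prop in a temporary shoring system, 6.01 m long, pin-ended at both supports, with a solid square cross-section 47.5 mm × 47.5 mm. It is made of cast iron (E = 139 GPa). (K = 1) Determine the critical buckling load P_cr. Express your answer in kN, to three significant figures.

I = a⁴/12 = 47.5⁴/12 = 4.242×10^5 mm⁴
I = 4.242×10^5 mm⁴ = 4.242×10^-7 m⁴
Effective length L_e = K·L = 1 × 6.01 = 6.010 m
P_cr = π²EI / L_e² = π² × 139×10⁹ × 4.242×10^-7 / 6.010² = 1.611×10^4 N

P_cr ≈ 16.1 kN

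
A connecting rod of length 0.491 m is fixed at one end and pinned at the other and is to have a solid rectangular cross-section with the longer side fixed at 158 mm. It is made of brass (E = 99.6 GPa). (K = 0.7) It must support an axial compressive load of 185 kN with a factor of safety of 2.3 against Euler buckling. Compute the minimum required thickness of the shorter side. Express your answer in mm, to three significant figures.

Required P_cr = n·P = 2.3 × 185 = 425.5 kN
L_e = K·L = 0.7 × 0.491 = 0.3437 m
Required I = P_cr·L_e²/(π²E) = 4.255×10^5 × 0.3437² / (π² × 9.96×10^10) = 5.113×10^-8 m⁴
I_req = 5.113×10^4 mm⁴
Rectangle, weak axis: I_min = h·b³/12 with h = 158 mm fixed  ⇒  b = (12I/h)^(1/3) = 15.7 mm

b ≈ 15.7 mm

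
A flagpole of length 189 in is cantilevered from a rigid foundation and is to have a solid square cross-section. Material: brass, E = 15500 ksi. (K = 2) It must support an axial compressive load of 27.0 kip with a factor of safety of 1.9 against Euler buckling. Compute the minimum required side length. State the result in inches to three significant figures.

a ≈ 4.90 in

Required P_cr = n·P = 1.9 × 27.0 = 51.30 kip
L_e = K·L = 2 × 189 = 378.0 in
Required I = P_cr·L_e²/(π²E) = 5.130×10^4 × 378.0² / (π² × 1.55×10^7) = 47.91 in⁴
Solid square: I = a⁴/12  ⇒  a = (12I)^(1/4) = (12×47.91)^(1/4) = 4.90 in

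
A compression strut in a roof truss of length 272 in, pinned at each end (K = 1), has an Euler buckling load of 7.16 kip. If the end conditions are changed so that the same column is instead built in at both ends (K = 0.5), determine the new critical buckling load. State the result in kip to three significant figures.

P_cr ≈ 28.6 kip

P_cr ∝ 1/K², so P_cr,new = P_cr,old × (K_old/K_new)² = 7.16 × (1/0.5)²
= 7.16 × 4.000 = 28.6 kip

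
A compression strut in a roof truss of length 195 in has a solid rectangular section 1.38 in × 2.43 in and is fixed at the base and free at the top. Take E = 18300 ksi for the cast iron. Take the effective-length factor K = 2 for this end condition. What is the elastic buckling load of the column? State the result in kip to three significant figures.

Buckling occurs about the weak axis: I_min = h·b³/12 with b = 1.38 in (the shorter side).
I_min = 2.43×1.38³/12 = 0.5322 in⁴
Effective length L_e = K·L = 2 × 195 = 390.0 in
P_cr = π²EI / L_e² = π² × 18300×10³ × 0.5322 / 390.0² = 632.0 lb

P_cr ≈ 0.632 kip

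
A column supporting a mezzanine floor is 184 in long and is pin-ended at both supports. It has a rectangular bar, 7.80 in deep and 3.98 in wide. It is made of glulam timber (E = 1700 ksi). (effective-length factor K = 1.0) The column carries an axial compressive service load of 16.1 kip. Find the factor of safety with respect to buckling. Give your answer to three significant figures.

Buckling occurs about the weak axis: I_min = h·b³/12 with b = 3.98 in (the shorter side).
I_min = 7.80×3.98³/12 = 40.98 in⁴
Effective length L_e = K·L = 1 × 184 = 184.0 in
P_cr = π²EI / L_e² = π² × 1700×10³ × 40.98 / 184.0² = 2.031×10^4 lb
Factor of safety n = P_cr / P = 20.308 / 16.1 = 1.26

n ≈ 1.26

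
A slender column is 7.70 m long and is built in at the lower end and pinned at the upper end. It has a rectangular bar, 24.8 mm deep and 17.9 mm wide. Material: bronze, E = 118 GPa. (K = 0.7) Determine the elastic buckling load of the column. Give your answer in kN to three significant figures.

P_cr ≈ 0.475 kN

Buckling occurs about the weak axis: I_min = h·b³/12 with b = 17.9 mm (the shorter side).
I_min = 24.8×17.9³/12 = 1.185×10^4 mm⁴
I = 1.185×10^4 mm⁴ = 1.185×10^-8 m⁴
Effective length L_e = K·L = 0.7 × 7.70 = 5.390 m
P_cr = π²EI / L_e² = π² × 118×10⁹ × 1.185×10^-8 / 5.390² = 475.2 N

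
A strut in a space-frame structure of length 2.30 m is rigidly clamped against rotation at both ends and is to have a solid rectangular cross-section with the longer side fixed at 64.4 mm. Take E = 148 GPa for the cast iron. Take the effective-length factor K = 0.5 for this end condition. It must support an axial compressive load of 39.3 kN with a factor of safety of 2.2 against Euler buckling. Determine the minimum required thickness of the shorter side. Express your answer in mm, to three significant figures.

Required P_cr = n·P = 2.2 × 39.3 = 86.46 kN
L_e = K·L = 0.5 × 2.30 = 1.150 m
Required I = P_cr·L_e²/(π²E) = 8.646×10^4 × 1.150² / (π² × 1.48×10^11) = 7.828×10^-8 m⁴
I_req = 7.828×10^4 mm⁴
Rectangle, weak axis: I_min = h·b³/12 with h = 64.4 mm fixed  ⇒  b = (12I/h)^(1/3) = 24.4 mm

b ≈ 24.4 mm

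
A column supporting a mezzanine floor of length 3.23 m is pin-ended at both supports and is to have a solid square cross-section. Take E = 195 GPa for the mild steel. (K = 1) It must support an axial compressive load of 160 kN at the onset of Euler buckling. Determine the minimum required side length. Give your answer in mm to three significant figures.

L_e = K·L = 1 × 3.23 = 3.230 m
Required I = P_cr·L_e²/(π²E) = 1.600×10^5 × 3.230² / (π² × 1.95×10^11) = 8.673×10^-7 m⁴
I_req = 8.673×10^5 mm⁴
Solid square: I = a⁴/12  ⇒  a = (12I)^(1/4) = (12×8.673×10^5)^(1/4) = 56.8 mm

a ≈ 56.8 mm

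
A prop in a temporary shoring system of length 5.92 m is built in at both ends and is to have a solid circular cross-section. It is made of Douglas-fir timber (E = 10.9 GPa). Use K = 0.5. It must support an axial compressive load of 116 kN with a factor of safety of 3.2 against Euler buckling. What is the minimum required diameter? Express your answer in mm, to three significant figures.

Required P_cr = n·P = 3.2 × 116 = 371.2 kN
L_e = K·L = 0.5 × 5.92 = 2.960 m
Required I = P_cr·L_e²/(π²E) = 3.712×10^5 × 2.960² / (π² × 1.09×10^10) = 3.023×10^-5 m⁴
I_req = 3.023×10^7 mm⁴
Solid circle: I = πd⁴/64  ⇒  d = (64I/π)^(1/4) = (64×3.023×10^7/π)^(1/4) = 158 mm

d ≈ 158 mm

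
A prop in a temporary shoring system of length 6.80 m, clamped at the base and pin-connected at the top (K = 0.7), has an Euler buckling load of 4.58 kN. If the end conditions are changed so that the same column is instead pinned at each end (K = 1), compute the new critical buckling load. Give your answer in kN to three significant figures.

P_cr ∝ 1/K², so P_cr,new = P_cr,old × (K_old/K_new)² = 4.58 × (0.7/1)²
= 4.58 × 0.4900 = 2.24 kN

P_cr ≈ 2.24 kN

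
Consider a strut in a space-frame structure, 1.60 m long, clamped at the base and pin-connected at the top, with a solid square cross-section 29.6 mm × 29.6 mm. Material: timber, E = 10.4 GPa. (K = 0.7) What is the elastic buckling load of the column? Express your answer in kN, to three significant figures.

P_cr ≈ 5.23 kN

I = a⁴/12 = 29.6⁴/12 = 6.397×10^4 mm⁴
I = 6.397×10^4 mm⁴ = 6.397×10^-8 m⁴
Effective length L_e = K·L = 0.7 × 1.60 = 1.120 m
P_cr = π²EI / L_e² = π² × 10.4×10⁹ × 6.397×10^-8 / 1.120² = 5.235×10^3 N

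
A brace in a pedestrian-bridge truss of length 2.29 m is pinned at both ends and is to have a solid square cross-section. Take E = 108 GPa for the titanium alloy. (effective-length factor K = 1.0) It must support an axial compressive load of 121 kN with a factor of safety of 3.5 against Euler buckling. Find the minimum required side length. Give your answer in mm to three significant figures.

Required P_cr = n·P = 3.5 × 121 = 423.5 kN
L_e = K·L = 1 × 2.29 = 2.290 m
Required I = P_cr·L_e²/(π²E) = 4.235×10^5 × 2.290² / (π² × 1.08×10^11) = 2.084×10^-6 m⁴
I_req = 2.084×10^6 mm⁴
Solid square: I = a⁴/12  ⇒  a = (12I)^(1/4) = (12×2.084×10^6)^(1/4) = 70.7 mm

a ≈ 70.7 mm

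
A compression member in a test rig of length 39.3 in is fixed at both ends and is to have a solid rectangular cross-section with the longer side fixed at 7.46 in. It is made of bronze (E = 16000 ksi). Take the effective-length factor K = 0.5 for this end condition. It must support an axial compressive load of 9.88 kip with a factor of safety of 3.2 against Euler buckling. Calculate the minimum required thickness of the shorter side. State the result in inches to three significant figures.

b ≈ 0.499 in

Required P_cr = n·P = 3.2 × 9.88 = 31.62 kip
L_e = K·L = 0.5 × 39.3 = 19.65 in
Required I = P_cr·L_e²/(π²E) = 3.162×10^4 × 19.65² / (π² × 1.60×10^7) = 7.731×10^-2 in⁴
Rectangle, weak axis: I_min = h·b³/12 with h = 7.46 in fixed  ⇒  b = (12I/h)^(1/3) = 0.499 in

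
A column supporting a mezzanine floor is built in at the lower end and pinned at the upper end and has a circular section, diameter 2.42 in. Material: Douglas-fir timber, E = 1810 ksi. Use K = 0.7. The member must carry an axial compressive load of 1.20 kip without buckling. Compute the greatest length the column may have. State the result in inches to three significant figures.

I = πd⁴/64 = π×2.42⁴/64 = 1.684 in⁴
At the buckling limit P_cr = P = 1.200×10^3 lb
From P_cr = π²EI/(K·L)²:  L = (1/K)·√(π²EI/P_cr) = (1/0.7)·√(π²×1.81×10^6×1.684/1.200×10^3)
L = 226 in

L_max ≈ 226 in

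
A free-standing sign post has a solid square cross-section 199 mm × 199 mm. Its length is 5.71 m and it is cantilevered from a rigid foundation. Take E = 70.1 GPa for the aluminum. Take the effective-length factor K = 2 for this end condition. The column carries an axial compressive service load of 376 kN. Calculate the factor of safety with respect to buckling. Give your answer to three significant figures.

n ≈ 1.84

I = a⁴/12 = 199⁴/12 = 1.307×10^8 mm⁴
I = 1.307×10^8 mm⁴ = 1.307×10^-4 m⁴
Effective length L_e = K·L = 2 × 5.71 = 11.42 m
P_cr = π²EI / L_e² = π² × 70.1×10⁹ × 1.307×10^-4 / 11.42² = 6.933×10^5 N
Factor of safety n = P_cr / P = 693.29 / 376 = 1.84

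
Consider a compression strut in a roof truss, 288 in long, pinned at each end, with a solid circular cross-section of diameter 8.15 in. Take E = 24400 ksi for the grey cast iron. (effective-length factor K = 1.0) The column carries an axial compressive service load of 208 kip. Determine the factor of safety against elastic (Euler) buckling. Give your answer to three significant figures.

I = πd⁴/64 = π×8.15⁴/64 = 216.6 in⁴
Effective length L_e = K·L = 1 × 288 = 288.0 in
P_cr = π²EI / L_e² = π² × 24400×10³ × 216.6 / 288.0² = 6.288×10^5 lb
Factor of safety n = P_cr / P = 628.79 / 208 = 3.02

n ≈ 3.02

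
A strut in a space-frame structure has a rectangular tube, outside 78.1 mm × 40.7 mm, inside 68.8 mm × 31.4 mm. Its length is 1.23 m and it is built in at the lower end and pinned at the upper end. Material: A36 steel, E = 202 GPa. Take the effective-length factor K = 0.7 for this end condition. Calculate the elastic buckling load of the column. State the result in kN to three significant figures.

Weak-axis I_min = (h_o·b_o³ − h_i·b_i³)/12 with b_o = 40.7, b_i = 31.40 mm (shorter outer/inner sides).
I_min = (78.1×40.7³ − 68.80×31.40³)/12 = 2.613×10^5 mm⁴
I = 2.613×10^5 mm⁴ = 2.613×10^-7 m⁴
Effective length L_e = K·L = 0.7 × 1.23 = 0.8610 m
P_cr = π²EI / L_e² = π² × 202×10⁹ × 2.613×10^-7 / 0.8610² = 7.027×10^5 N

P_cr ≈ 703 kN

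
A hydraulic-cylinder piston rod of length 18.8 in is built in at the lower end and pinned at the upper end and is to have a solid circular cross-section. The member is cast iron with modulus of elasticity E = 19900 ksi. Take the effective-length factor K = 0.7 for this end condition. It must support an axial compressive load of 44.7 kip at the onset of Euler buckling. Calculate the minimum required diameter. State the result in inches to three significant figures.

d ≈ 0.947 in

L_e = K·L = 0.7 × 18.8 = 13.16 in
Required I = P_cr·L_e²/(π²E) = 4.470×10^4 × 13.16² / (π² × 1.99×10^7) = 3.942×10^-2 in⁴
Solid circle: I = πd⁴/64  ⇒  d = (64I/π)^(1/4) = (64×3.942×10^-2/π)^(1/4) = 0.947 in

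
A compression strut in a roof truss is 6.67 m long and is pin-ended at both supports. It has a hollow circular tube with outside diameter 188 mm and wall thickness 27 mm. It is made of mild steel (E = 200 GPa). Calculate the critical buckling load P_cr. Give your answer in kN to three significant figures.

Inner diameter d_i = 188 − 2×27 = 134.0 mm
I = π(d_o⁴ − d_i⁴)/64 = π(188⁴ − 134.0⁴)/64 = 4.549×10^7 mm⁴
I = 4.549×10^7 mm⁴ = 4.549×10^-5 m⁴
Effective length L_e = K·L = 1 × 6.67 = 6.670 m
P_cr = π²EI / L_e² = π² × 200×10⁹ × 4.549×10^-5 / 6.670² = 2.018×10^6 N

P_cr ≈ 2020 kN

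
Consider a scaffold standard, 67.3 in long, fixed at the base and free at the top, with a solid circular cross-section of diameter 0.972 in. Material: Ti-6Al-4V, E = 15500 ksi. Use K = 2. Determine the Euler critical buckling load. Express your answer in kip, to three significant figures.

P_cr ≈ 0.370 kip

I = πd⁴/64 = π×0.972⁴/64 = 4.382×10^-2 in⁴
Effective length L_e = K·L = 2 × 67.3 = 134.6 in
P_cr = π²EI / L_e² = π² × 15500×10³ × 4.382×10^-2 / 134.6² = 370.0 lb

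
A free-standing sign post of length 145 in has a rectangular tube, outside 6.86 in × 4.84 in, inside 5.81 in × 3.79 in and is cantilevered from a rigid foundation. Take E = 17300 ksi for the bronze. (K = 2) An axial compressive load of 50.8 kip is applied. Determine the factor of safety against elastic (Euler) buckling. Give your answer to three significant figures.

Weak-axis I_min = (h_o·b_o³ − h_i·b_i³)/12 with b_o = 4.84, b_i = 3.790 in (shorter outer/inner sides).
I_min = (6.86×4.84³ − 5.810×3.790³)/12 = 38.46 in⁴
Effective length L_e = K·L = 2 × 145 = 290.0 in
P_cr = π²EI / L_e² = π² × 17300×10³ × 38.46 / 290.0² = 7.808×10^4 lb
Factor of safety n = P_cr / P = 78.078 / 50.8 = 1.54

n ≈ 1.54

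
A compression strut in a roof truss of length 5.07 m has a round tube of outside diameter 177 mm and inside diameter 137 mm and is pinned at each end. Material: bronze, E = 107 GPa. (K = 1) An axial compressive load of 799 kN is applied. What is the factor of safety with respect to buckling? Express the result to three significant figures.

d_o = 177 mm, d_i = 137 mm
I = π(d_o⁴ − d_i⁴)/64 = π(177⁴ − 137.0⁴)/64 = 3.089×10^7 mm⁴
I = 3.089×10^7 mm⁴ = 3.089×10^-5 m⁴
Effective length L_e = K·L = 1 × 5.07 = 5.070 m
P_cr = π²EI / L_e² = π² × 107×10⁹ × 3.089×10^-5 / 5.070² = 1.269×10^6 N
Factor of safety n = P_cr / P = 1269.0 / 799 = 1.59

n ≈ 1.59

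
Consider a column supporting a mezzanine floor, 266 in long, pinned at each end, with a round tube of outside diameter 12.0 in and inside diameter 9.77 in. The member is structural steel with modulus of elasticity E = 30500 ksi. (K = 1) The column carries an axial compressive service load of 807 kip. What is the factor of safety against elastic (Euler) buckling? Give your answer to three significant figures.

d_o = 12.0 in, d_i = 9.77 in
I = π(d_o⁴ − d_i⁴)/64 = π(12.0⁴ − 9.770⁴)/64 = 570.6 in⁴
Effective length L_e = K·L = 1 × 266 = 266.0 in
P_cr = π²EI / L_e² = π² × 30500×10³ × 570.6 / 266.0² = 2.428×10^6 lb
Factor of safety n = P_cr / P = 2427.7 / 807 = 3.01

n ≈ 3.01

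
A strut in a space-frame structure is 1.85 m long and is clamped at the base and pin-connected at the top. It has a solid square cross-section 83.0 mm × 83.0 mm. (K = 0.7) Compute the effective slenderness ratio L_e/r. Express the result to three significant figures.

λ ≈ 54.0

For a square r = a/√12 = 83.0/√12 = 23.96 mm
L_e = K·L = 0.7 × 1.85 m = 1.295 m = 1295.0 mm
λ = L_e / r_min = 1295.0 / 23.96 = 54.0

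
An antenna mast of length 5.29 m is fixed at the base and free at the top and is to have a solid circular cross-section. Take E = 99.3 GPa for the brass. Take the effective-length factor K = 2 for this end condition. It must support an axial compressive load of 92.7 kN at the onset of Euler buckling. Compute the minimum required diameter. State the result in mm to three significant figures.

d ≈ 121 mm

L_e = K·L = 2 × 5.29 = 10.58 m
Required I = P_cr·L_e²/(π²E) = 9.270×10^4 × 10.58² / (π² × 9.93×10^10) = 1.059×10^-5 m⁴
I_req = 1.059×10^7 mm⁴
Solid circle: I = πd⁴/64  ⇒  d = (64I/π)^(1/4) = (64×1.059×10^7/π)^(1/4) = 121 mm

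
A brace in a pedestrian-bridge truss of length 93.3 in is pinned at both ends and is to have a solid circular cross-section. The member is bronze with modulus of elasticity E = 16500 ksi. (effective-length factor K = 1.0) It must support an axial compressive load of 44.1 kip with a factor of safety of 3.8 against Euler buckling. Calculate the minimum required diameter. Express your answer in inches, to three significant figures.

Required P_cr = n·P = 3.8 × 44.1 = 167.6 kip
L_e = K·L = 1 × 93.3 = 93.30 in
Required I = P_cr·L_e²/(π²E) = 1.676×10^5 × 93.30² / (π² × 1.65×10^7) = 8.958 in⁴
Solid circle: I = πd⁴/64  ⇒  d = (64I/π)^(1/4) = (64×8.958/π)^(1/4) = 3.68 in

d ≈ 3.68 in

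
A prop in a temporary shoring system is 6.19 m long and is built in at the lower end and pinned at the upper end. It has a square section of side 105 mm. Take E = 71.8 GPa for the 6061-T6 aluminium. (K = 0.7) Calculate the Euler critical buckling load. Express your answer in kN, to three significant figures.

P_cr ≈ 382 kN

I = a⁴/12 = 105⁴/12 = 1.013×10^7 mm⁴
I = 1.013×10^7 mm⁴ = 1.013×10^-5 m⁴
Effective length L_e = K·L = 0.7 × 6.19 = 4.333 m
P_cr = π²EI / L_e² = π² × 71.8×10⁹ × 1.013×10^-5 / 4.333² = 3.823×10^5 N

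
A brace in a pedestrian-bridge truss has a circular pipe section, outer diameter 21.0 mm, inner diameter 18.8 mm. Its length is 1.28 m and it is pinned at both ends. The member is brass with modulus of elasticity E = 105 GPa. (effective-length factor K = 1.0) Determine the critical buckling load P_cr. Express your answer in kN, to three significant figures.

P_cr ≈ 2.16 kN

d_o = 21.0 mm, d_i = 18.8 mm
I = π(d_o⁴ − d_i⁴)/64 = π(21.0⁴ − 18.80⁴)/64 = 3.415×10^3 mm⁴
I = 3.415×10^3 mm⁴ = 3.415×10^-9 m⁴
Effective length L_e = K·L = 1 × 1.28 = 1.280 m
P_cr = π²EI / L_e² = π² × 105×10⁹ × 3.415×10^-9 / 1.280² = 2.160×10^3 N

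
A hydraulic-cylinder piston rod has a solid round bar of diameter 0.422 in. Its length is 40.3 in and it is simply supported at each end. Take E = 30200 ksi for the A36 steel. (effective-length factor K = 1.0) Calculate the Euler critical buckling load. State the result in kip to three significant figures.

P_cr ≈ 0.286 kip

I = πd⁴/64 = π×0.422⁴/64 = 1.557×10^-3 in⁴
Effective length L_e = K·L = 1 × 40.3 = 40.30 in
P_cr = π²EI / L_e² = π² × 30200×10³ × 1.557×10^-3 / 40.30² = 285.7 lb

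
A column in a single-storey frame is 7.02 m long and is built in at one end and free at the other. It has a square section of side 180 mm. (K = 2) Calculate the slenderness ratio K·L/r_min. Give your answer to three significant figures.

For a square r = a/√12 = 180/√12 = 51.96 mm
L_e = K·L = 2 × 7.02 m = 14.04 m = 14040 mm
λ = L_e / r_min = 14040 / 51.96 = 270

λ ≈ 270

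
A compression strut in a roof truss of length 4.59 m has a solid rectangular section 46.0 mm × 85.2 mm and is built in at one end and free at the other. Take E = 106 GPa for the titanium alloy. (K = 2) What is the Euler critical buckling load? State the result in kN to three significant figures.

P_cr ≈ 8.58 kN

Buckling occurs about the weak axis: I_min = h·b³/12 with b = 46.0 mm (the shorter side).
I_min = 85.2×46.0³/12 = 6.911×10^5 mm⁴
I = 6.911×10^5 mm⁴ = 6.911×10^-7 m⁴
Effective length L_e = K·L = 2 × 4.59 = 9.180 m
P_cr = π²EI / L_e² = π² × 106×10⁹ × 6.911×10^-7 / 9.180² = 8.579×10^3 N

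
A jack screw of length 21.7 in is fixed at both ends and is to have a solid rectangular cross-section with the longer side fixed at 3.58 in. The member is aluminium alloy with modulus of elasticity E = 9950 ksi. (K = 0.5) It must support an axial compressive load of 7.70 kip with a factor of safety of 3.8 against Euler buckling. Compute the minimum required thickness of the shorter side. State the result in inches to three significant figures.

b ≈ 0.490 in

Required P_cr = n·P = 3.8 × 7.70 = 29.26 kip
L_e = K·L = 0.5 × 21.7 = 10.85 in
Required I = P_cr·L_e²/(π²E) = 2.926×10^4 × 10.85² / (π² × 9.95×10^6) = 3.508×10^-2 in⁴
Rectangle, weak axis: I_min = h·b³/12 with h = 3.58 in fixed  ⇒  b = (12I/h)^(1/3) = 0.490 in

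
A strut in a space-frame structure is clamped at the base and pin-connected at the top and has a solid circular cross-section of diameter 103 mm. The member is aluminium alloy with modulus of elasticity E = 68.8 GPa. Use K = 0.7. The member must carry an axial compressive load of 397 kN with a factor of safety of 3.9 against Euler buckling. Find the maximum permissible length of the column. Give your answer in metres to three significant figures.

L_max ≈ 2.22 m

I = πd⁴/64 = π×103⁴/64 = 5.525×10^6 mm⁴
I = 5.525×10^-6 m⁴
Required critical load P_cr = n·P = 3.9 × 397 = 1548 kN = 1.548×10^6 N
From P_cr = π²EI/(K·L)²:  L = (1/K)·√(π²EI/P_cr) = (1/0.7)·√(π²×6.88×10^10×5.525×10^-6/1.548×10^6)
L = 2.22 m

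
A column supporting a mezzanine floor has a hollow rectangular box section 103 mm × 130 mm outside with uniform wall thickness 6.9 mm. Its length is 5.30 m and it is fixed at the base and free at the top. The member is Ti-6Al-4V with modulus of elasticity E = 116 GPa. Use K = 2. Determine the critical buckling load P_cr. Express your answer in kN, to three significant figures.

Inner dimensions: h_i = 130 − 2×6.9 = 116.2 mm, b_i = 103 − 2×6.9 = 89.20 mm
Weak-axis I_min = (h_o·b_o³ − h_i·b_i³)/12 with b_o = 103, b_i = 89.20 mm (shorter outer/inner sides).
I_min = (130×103³ − 116.2×89.20³)/12 = 4.965×10^6 mm⁴
I = 4.965×10^6 mm⁴ = 4.965×10^-6 m⁴
Effective length L_e = K·L = 2 × 5.30 = 10.60 m
P_cr = π²EI / L_e² = π² × 116×10⁹ × 4.965×10^-6 / 10.60² = 5.059×10^4 N

P_cr ≈ 50.6 kN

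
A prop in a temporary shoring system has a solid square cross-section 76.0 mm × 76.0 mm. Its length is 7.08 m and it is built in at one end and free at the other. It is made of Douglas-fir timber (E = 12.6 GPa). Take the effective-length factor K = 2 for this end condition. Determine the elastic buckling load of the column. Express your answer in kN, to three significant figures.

I = a⁴/12 = 76.0⁴/12 = 2.780×10^6 mm⁴
I = 2.780×10^6 mm⁴ = 2.780×10^-6 m⁴
Effective length L_e = K·L = 2 × 7.08 = 14.16 m
P_cr = π²EI / L_e² = π² × 12.6×10⁹ × 2.780×10^-6 / 14.16² = 1.724×10^3 N

P_cr ≈ 1.72 kN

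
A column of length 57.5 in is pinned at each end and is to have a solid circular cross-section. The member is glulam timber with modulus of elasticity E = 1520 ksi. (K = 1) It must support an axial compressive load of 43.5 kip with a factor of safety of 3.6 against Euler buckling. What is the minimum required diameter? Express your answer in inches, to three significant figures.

d ≈ 5.15 in

Required P_cr = n·P = 3.6 × 43.5 = 156.6 kip
L_e = K·L = 1 × 57.5 = 57.50 in
Required I = P_cr·L_e²/(π²E) = 1.566×10^5 × 57.50² / (π² × 1.52×10^6) = 34.51 in⁴
Solid circle: I = πd⁴/64  ⇒  d = (64I/π)^(1/4) = (64×34.51/π)^(1/4) = 5.15 in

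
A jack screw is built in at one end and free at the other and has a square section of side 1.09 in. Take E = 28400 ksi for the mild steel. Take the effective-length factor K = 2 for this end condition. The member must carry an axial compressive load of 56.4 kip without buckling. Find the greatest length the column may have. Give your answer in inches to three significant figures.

L_max ≈ 12.1 in

I = a⁴/12 = 1.09⁴/12 = 0.1176 in⁴
At the buckling limit P_cr = P = 5.640×10^4 lb
From P_cr = π²EI/(K·L)²:  L = (1/K)·√(π²EI/P_cr) = (1/2)·√(π²×2.84×10^7×0.1176/5.640×10^4)
L = 12.1 in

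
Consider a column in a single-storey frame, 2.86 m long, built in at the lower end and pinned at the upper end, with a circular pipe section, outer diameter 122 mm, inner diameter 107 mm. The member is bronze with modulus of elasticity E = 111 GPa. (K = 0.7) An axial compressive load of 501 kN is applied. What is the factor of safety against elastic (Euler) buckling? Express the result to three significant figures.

d_o = 122 mm, d_i = 107 mm
I = π(d_o⁴ − d_i⁴)/64 = π(122⁴ − 107.0⁴)/64 = 4.440×10^6 mm⁴
I = 4.440×10^6 mm⁴ = 4.440×10^-6 m⁴
Effective length L_e = K·L = 0.7 × 2.86 = 2.002 m
P_cr = π²EI / L_e² = π² × 111×10⁹ × 4.440×10^-6 / 2.002² = 1.214×10^6 N
Factor of safety n = P_cr / P = 1213.6 / 501 = 2.42

n ≈ 2.42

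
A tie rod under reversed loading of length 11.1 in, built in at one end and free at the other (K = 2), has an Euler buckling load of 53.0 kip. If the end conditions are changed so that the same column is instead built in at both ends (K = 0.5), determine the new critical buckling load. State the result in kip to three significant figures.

P_cr ∝ 1/K², so P_cr,new = P_cr,old × (K_old/K_new)² = 53.0 × (2/0.5)²
= 53.0 × 16.00 = 848 kip

P_cr ≈ 848 kip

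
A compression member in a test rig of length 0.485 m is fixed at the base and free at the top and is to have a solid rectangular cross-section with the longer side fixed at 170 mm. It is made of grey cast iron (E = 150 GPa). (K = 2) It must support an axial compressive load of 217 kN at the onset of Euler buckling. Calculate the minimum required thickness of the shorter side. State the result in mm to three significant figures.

L_e = K·L = 2 × 0.485 = 0.9700 m
Required I = P_cr·L_e²/(π²E) = 2.170×10^5 × 0.9700² / (π² × 1.50×10^11) = 1.379×10^-7 m⁴
I_req = 1.379×10^5 mm⁴
Rectangle, weak axis: I_min = h·b³/12 with h = 170 mm fixed  ⇒  b = (12I/h)^(1/3) = 21.4 mm

b ≈ 21.4 mm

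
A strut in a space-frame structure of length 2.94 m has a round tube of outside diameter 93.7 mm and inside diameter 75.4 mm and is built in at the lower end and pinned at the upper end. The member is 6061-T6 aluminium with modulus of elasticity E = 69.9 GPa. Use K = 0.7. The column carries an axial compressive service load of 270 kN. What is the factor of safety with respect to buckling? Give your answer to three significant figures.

d_o = 93.7 mm, d_i = 75.4 mm
I = π(d_o⁴ − d_i⁴)/64 = π(93.7⁴ − 75.40⁴)/64 = 2.197×10^6 mm⁴
I = 2.197×10^6 mm⁴ = 2.197×10^-6 m⁴
Effective length L_e = K·L = 0.7 × 2.94 = 2.058 m
P_cr = π²EI / L_e² = π² × 69.9×10⁹ × 2.197×10^-6 / 2.058² = 3.579×10^5 N
Factor of safety n = P_cr / P = 357.90 / 270 = 1.33

n ≈ 1.33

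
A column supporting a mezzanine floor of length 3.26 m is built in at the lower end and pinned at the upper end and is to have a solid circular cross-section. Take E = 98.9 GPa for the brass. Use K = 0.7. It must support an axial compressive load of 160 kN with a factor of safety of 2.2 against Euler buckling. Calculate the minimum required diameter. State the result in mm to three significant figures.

Required P_cr = n·P = 2.2 × 160 = 352.0 kN
L_e = K·L = 0.7 × 3.26 = 2.282 m
Required I = P_cr·L_e²/(π²E) = 3.520×10^5 × 2.282² / (π² × 9.89×10^10) = 1.878×10^-6 m⁴
I_req = 1.878×10^6 mm⁴
Solid circle: I = πd⁴/64  ⇒  d = (64I/π)^(1/4) = (64×1.878×10^6/π)^(1/4) = 78.6 mm

d ≈ 78.6 mm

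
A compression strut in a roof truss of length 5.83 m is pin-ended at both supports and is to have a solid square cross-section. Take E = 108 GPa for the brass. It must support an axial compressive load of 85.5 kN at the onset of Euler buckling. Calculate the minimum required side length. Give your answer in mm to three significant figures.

a ≈ 75.6 mm

L_e = K·L = 1 × 5.83 = 5.830 m
Required I = P_cr·L_e²/(π²E) = 8.550×10^4 × 5.830² / (π² × 1.08×10^11) = 2.726×10^-6 m⁴
I_req = 2.726×10^6 mm⁴
Solid square: I = a⁴/12  ⇒  a = (12I)^(1/4) = (12×2.726×10^6)^(1/4) = 75.6 mm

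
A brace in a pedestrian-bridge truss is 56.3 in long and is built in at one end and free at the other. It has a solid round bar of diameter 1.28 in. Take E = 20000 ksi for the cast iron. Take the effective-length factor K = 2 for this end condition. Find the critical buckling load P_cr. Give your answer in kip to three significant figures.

I = πd⁴/64 = π×1.28⁴/64 = 0.1318 in⁴
Effective length L_e = K·L = 2 × 56.3 = 112.6 in
P_cr = π²EI / L_e² = π² × 20000×10³ × 0.1318 / 112.6² = 2.051×10^3 lb

P_cr ≈ 2.05 kip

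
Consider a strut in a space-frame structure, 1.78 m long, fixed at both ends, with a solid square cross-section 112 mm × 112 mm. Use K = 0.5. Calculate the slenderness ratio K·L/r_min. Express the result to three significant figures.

For a square r = a/√12 = 112/√12 = 32.33 mm
L_e = K·L = 0.5 × 1.78 m = 0.8900 m = 890.00 mm
λ = L_e / r_min = 890.00 / 32.33 = 27.5

λ ≈ 27.5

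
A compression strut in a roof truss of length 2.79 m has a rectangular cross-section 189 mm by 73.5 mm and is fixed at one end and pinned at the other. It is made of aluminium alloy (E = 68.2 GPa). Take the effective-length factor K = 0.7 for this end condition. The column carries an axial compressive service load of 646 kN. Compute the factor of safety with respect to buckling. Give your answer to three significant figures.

n ≈ 1.71

Buckling occurs about the weak axis: I_min = h·b³/12 with b = 73.5 mm (the shorter side).
I_min = 189×73.5³/12 = 6.254×10^6 mm⁴
I = 6.254×10^6 mm⁴ = 6.254×10^-6 m⁴
Effective length L_e = K·L = 0.7 × 2.79 = 1.953 m
P_cr = π²EI / L_e² = π² × 68.2×10⁹ × 6.254×10^-6 / 1.953² = 1.104×10^6 N
Factor of safety n = P_cr / P = 1103.6 / 646 = 1.71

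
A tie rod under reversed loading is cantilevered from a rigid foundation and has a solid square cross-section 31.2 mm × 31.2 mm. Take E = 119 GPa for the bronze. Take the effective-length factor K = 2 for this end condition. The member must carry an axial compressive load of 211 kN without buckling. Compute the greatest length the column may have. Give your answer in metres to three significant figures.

I = a⁴/12 = 31.2⁴/12 = 7.897×10^4 mm⁴
I = 7.897×10^-8 m⁴
At the buckling limit P_cr = P = 2.110×10^5 N
From P_cr = π²EI/(K·L)²:  L = (1/K)·√(π²EI/P_cr) = (1/2)·√(π²×1.19×10^11×7.897×10^-8/2.110×10^5)
L = 0.331 m

L_max ≈ 0.331 m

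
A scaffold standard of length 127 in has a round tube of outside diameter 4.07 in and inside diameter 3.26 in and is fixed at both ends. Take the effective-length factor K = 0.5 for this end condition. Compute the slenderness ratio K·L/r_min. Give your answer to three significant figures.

λ ≈ 48.7

d_o = 4.07 in, d_i = 3.26 in
I = π(d_o⁴ − d_i⁴)/64 = π(4.07⁴ − 3.260⁴)/64 = 7.925 in⁴
A = 4.663 in²;  r_min = √(I/A) = √(7.925/4.663) = 1.304 in
L_e = K·L = 0.5 × 127 = 63.50 in
λ = L_e / r_min = 63.500 / 1.304 = 48.7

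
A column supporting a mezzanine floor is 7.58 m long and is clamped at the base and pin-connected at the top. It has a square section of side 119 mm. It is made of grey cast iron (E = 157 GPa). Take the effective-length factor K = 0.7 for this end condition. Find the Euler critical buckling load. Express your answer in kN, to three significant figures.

P_cr ≈ 920 kN

I = a⁴/12 = 119⁴/12 = 1.671×10^7 mm⁴
I = 1.671×10^7 mm⁴ = 1.671×10^-5 m⁴
Effective length L_e = K·L = 0.7 × 7.58 = 5.306 m
P_cr = π²EI / L_e² = π² × 157×10⁹ × 1.671×10^-5 / 5.306² = 9.198×10^5 N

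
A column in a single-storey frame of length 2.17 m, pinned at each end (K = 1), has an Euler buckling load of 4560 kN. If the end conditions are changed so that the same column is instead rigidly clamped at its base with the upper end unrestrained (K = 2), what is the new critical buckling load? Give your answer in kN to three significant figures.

P_cr ∝ 1/K², so P_cr,new = P_cr,old × (K_old/K_new)² = 4560 × (1/2)²
= 4560 × 0.2500 = 1140 kN

P_cr ≈ 1140 kN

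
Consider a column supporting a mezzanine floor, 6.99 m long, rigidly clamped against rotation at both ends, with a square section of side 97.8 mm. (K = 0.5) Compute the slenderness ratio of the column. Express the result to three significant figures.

For a square r = a/√12 = 97.8/√12 = 28.23 mm
L_e = K·L = 0.5 × 6.99 m = 3.495 m = 3495.0 mm
λ = L_e / r_min = 3495.0 / 28.23 = 124

λ ≈ 124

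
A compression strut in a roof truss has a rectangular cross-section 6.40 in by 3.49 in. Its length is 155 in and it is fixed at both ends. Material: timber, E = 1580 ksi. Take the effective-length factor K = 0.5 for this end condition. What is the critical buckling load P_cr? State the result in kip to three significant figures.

P_cr ≈ 58.9 kip

Buckling occurs about the weak axis: I_min = h·b³/12 with b = 3.49 in (the shorter side).
I_min = 6.40×3.49³/12 = 22.67 in⁴
Effective length L_e = K·L = 0.5 × 155 = 77.50 in
P_cr = π²EI / L_e² = π² × 1580×10³ × 22.67 / 77.50² = 5.886×10^4 lb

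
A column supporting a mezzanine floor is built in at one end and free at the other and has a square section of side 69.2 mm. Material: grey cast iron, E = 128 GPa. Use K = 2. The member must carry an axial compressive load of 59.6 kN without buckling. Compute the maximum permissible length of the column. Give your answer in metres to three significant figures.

L_max ≈ 3.18 m

I = a⁴/12 = 69.2⁴/12 = 1.911×10^6 mm⁴
I = 1.911×10^-6 m⁴
At the buckling limit P_cr = P = 5.960×10^4 N
From P_cr = π²EI/(K·L)²:  L = (1/K)·√(π²EI/P_cr) = (1/2)·√(π²×1.28×10^11×1.911×10^-6/5.960×10^4)
L = 3.18 m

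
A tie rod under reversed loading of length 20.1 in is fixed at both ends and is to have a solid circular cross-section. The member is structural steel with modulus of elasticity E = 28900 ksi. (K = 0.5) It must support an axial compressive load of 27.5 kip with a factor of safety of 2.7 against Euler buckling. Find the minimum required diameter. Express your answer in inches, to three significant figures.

Required P_cr = n·P = 2.7 × 27.5 = 74.25 kip
L_e = K·L = 0.5 × 20.1 = 10.05 in
Required I = P_cr·L_e²/(π²E) = 7.425×10^4 × 10.05² / (π² × 2.89×10^7) = 2.629×10^-2 in⁴
Solid circle: I = πd⁴/64  ⇒  d = (64I/π)^(1/4) = (64×2.629×10^-2/π)^(1/4) = 0.855 in

d ≈ 0.855 in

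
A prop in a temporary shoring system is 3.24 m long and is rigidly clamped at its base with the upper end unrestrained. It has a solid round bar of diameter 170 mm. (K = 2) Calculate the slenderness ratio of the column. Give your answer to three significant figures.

For a solid circle r = d/4 = 170/4 = 42.50 mm
L_e = K·L = 2 × 3.24 m = 6.480 m = 6480.0 mm
λ = L_e / r_min = 6480.0 / 42.50 = 152

λ ≈ 152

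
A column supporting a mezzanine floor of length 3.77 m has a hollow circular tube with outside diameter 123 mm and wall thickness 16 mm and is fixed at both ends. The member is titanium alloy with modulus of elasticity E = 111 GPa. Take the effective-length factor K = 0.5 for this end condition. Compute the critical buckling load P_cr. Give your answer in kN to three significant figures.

P_cr ≈ 2430 kN

Inner diameter d_i = 123 − 2×16 = 91.00 mm
I = π(d_o⁴ − d_i⁴)/64 = π(123⁴ − 91.00⁴)/64 = 7.869×10^6 mm⁴
I = 7.869×10^6 mm⁴ = 7.869×10^-6 m⁴
Effective length L_e = K·L = 0.5 × 3.77 = 1.885 m
P_cr = π²EI / L_e² = π² × 111×10⁹ × 7.869×10^-6 / 1.885² = 2.426×10^6 N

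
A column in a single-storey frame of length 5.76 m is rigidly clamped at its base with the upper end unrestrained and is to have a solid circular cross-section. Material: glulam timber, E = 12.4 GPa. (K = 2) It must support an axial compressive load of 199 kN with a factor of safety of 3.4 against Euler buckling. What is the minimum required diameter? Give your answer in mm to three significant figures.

Required P_cr = n·P = 3.4 × 199 = 676.6 kN
L_e = K·L = 2 × 5.76 = 11.52 m
Required I = P_cr·L_e²/(π²E) = 6.766×10^5 × 11.52² / (π² × 1.24×10^10) = 7.337×10^-4 m⁴
I_req = 7.337×10^8 mm⁴
Solid circle: I = πd⁴/64  ⇒  d = (64I/π)^(1/4) = (64×7.337×10^8/π)^(1/4) = 350 mm

d ≈ 350 mm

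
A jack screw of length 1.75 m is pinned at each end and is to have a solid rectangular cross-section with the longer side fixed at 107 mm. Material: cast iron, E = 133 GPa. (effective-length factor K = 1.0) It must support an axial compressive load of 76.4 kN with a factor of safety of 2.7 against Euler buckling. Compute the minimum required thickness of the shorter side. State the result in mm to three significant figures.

Required P_cr = n·P = 2.7 × 76.4 = 206.3 kN
L_e = K·L = 1 × 1.75 = 1.750 m
Required I = P_cr·L_e²/(π²E) = 2.063×10^5 × 1.750² / (π² × 1.33×10^11) = 4.813×10^-7 m⁴
I_req = 4.813×10^5 mm⁴
Rectangle, weak axis: I_min = h·b³/12 with h = 107 mm fixed  ⇒  b = (12I/h)^(1/3) = 37.8 mm

b ≈ 37.8 mm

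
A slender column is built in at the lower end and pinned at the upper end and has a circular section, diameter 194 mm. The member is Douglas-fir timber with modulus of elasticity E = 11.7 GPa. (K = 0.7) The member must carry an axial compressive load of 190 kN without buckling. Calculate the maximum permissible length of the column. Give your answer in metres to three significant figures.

L_max ≈ 9.29 m

I = πd⁴/64 = π×194⁴/64 = 6.953×10^7 mm⁴
I = 6.953×10^-5 m⁴
At the buckling limit P_cr = P = 1.900×10^5 N
From P_cr = π²EI/(K·L)²:  L = (1/K)·√(π²EI/P_cr) = (1/0.7)·√(π²×1.17×10^10×6.953×10^-5/1.900×10^5)
L = 9.29 m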